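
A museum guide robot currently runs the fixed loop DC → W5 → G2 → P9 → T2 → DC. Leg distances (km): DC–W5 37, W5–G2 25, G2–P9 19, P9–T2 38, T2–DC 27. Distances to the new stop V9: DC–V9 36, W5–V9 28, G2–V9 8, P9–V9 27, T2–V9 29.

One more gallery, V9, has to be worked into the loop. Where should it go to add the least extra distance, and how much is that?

+11 km — insert V9 between W5 and G2.

Insertion cost between consecutive stops i–j is d(i,V9) + d(V9,j) − d(i,j):
  between DC and W5: 36 + 28 − 37 = 27
  between W5 and G2: 28 + 8 − 25 = 11
  between G2 and P9: 8 + 27 − 19 = 16
  between P9 and T2: 27 + 29 − 38 = 18
  between T2 and DC: 29 + 36 − 27 = 38
Cheapest insertion is between W5 and G2, adding 11.
New total = 146 + 11 = 157.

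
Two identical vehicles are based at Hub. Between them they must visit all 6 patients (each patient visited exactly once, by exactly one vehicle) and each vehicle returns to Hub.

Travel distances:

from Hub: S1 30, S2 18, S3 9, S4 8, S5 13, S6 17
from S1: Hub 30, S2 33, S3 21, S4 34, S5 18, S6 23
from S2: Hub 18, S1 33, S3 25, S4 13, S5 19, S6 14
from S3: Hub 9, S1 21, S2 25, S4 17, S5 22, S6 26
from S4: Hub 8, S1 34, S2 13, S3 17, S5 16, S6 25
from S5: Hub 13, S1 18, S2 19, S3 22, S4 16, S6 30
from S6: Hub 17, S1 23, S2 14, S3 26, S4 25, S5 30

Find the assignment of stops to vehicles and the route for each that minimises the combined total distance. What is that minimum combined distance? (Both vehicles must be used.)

There are 2^5 − 1 = 31 ways to divide the 6 stops into two non-empty groups. For each, the best each vehicle can do is its own shortest tour through its group:
  {S1} + {S2, S3, S4, S5, S6}: 60 + 91 = 151
  {S2} + {S1, S3, S4, S5, S6}: 36 + 100 = 136
  {S1, S2} + {S3, S4, S5, S6}: 81 + 89 = 170
  {S3} + {S1, S2, S4, S5, S6}: 18 + 89 = 107
  {S1, S3} + {S2, S4, S5, S6}: 60 + 73 = 133
  {S2, S3} + {S1, S4, S5, S6}: 52 + 82 = 134
  … (31 splits in total)
Best: vehicle 1 Hub → S3 → Hub = 18; vehicle 2 Hub → S4 → S2 → S6 → S1 → S5 → Hub = 89; combined 107.

Minimum combined distance: 107.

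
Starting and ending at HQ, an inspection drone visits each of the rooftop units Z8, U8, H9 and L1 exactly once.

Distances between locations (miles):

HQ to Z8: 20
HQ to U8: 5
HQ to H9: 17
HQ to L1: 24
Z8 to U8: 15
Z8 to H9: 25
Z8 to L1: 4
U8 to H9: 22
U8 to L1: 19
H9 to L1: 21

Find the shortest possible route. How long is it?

HQ-Z8-U8-H9-L1-HQ: 20+15+22+21+24 = 102
HQ-Z8-U8-L1-H9-HQ: 20+15+19+21+17 = 92
HQ-Z8-H9-U8-L1-HQ: 20+25+22+19+24 = 110
HQ-Z8-H9-L1-U8-HQ: 20+25+21+19+5 = 90
HQ-Z8-L1-U8-H9-HQ: 20+4+19+22+17 = 82
HQ-Z8-L1-H9-U8-HQ: 20+4+21+22+5 = 72
HQ-U8-Z8-H9-L1-HQ: 5+15+25+21+24 = 90
HQ-U8-Z8-L1-H9-HQ: 5+15+4+21+17 = 62
HQ-U8-H9-Z8-L1-HQ: 5+22+25+4+24 = 80
HQ-U8-L1-Z8-H9-HQ: 5+19+4+25+17 = 70
HQ-H9-Z8-U8-L1-HQ: 17+25+15+19+24 = 100
HQ-H9-U8-Z8-L1-HQ: 17+22+15+4+24 = 82
The minimum is 62.
One optimal route: HQ → U8 → Z8 → L1 → H9 → HQ (or its reverse).

Shortest round trip = 62 miles.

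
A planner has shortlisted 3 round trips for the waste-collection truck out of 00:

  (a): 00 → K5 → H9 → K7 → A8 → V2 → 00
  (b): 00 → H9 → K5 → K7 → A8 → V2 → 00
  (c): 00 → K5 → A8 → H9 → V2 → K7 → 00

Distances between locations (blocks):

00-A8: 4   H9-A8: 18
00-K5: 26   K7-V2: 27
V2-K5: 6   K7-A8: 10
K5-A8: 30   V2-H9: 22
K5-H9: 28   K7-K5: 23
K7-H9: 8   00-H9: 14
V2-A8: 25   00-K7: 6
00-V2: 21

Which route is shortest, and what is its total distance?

(a): 26 + 28 + 8 + 10 + 25 + 21 = 118
(b): 14 + 28 + 23 + 10 + 25 + 21 = 121
(c): 26 + 30 + 18 + 22 + 27 + 6 = 129

Shortest is (a), total 118 blocks.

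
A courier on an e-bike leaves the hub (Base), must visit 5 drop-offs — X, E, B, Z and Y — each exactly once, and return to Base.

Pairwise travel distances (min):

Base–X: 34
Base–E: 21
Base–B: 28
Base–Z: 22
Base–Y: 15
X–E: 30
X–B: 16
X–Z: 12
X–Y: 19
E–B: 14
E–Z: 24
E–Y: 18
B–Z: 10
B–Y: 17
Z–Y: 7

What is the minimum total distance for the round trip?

Base→X→E→B→Z→Y→Base: 34+30+14+10+7+15 = 110
Base→X→E→B→Y→Z→Base: 34+30+14+17+7+22 = 124
Base→X→E→Z→B→Y→Base: 34+30+24+10+17+15 = 130
Base→X→E→Z→Y→B→Base: 34+30+24+7+17+28 = 140
Base→X→E→Y→B→Z→Base: 34+30+18+17+10+22 = 131
Base→X→E→Y→Z→B→Base: 34+30+18+7+10+28 = 127
Base→X→B→E→Z→Y→Base: 34+16+14+24+7+15 = 110
Base→X→B→E→Y→Z→Base: 34+16+14+18+7+22 = 111
Base→X→B→Z→E→Y→Base: 34+16+10+24+18+15 = 117
Base→X→B→Z→Y→E→Base: 34+16+10+7+18+21 = 106
Base→X→B→Y→E→Z→Base: 34+16+17+18+24+22 = 131
Base→X→B→Y→Z→E→Base: 34+16+17+7+24+21 = 119
Base→X→Z→E→B→Y→Base: 34+12+24+14+17+15 = 116
Base→X→Z→E→Y→B→Base: 34+12+24+18+17+28 = 133
… (46 more)
Base→E→B→X→Z→Y→Base: 21+14+16+12+7+15 = 85  ← best
The minimum is 85.
One optimal route: Base → E → B → X → Z → Y → Base (or its reverse).

Shortest round trip = 85 min.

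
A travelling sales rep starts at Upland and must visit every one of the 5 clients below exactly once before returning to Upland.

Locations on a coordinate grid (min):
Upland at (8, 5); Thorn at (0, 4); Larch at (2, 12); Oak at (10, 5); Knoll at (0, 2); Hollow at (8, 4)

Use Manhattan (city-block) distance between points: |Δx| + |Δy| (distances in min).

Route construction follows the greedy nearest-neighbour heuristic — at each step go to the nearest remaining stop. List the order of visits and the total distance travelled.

Upland → [Hollow:1 / Oak:2 / Thorn:9 / Knoll:11 / Larch:13] → Hollow (1)
Hollow → [Oak:3 / Thorn:8 / Knoll:10 / Larch:14] → Oak (3)
Oak → [Thorn:11 / Knoll:13 / Larch:15] → Thorn (11)
Thorn → [Knoll:2 / Larch:10] → Knoll (2)
Knoll → [Larch:12] → Larch (12)
Return Larch→Upland: 13.
Total = 1 + 3 + 11 + 2 + 12 + 13 = 42.

Total distance 42 min via the nearest-neighbour route Upland → Hollow → Oak → Thorn → Knoll → Larch → Upland.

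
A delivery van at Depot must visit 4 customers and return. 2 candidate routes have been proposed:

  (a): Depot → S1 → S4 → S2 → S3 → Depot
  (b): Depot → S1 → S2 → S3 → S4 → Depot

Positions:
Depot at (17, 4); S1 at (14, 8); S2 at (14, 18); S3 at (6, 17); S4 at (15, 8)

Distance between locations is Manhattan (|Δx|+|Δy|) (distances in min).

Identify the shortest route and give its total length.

50 min — (b) is the shortest.

(a): 7 + 1 + 11 + 9 + 24 = 52
(b): 7 + 10 + 9 + 18 + 6 = 50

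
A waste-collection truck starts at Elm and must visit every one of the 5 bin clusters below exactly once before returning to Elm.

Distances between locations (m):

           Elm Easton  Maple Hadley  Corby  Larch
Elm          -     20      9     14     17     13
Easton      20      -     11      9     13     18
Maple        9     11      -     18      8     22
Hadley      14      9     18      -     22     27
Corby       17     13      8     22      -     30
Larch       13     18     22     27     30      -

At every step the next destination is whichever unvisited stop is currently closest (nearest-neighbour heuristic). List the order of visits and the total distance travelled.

From Elm: distances to unvisited — Maple=9, Larch=13, Hadley=14, Corby=17, Easton=20. Nearest is Maple (9).
From Maple: distances to unvisited — Corby=8, Easton=11, Hadley=18, Larch=22. Nearest is Corby (8).
From Corby: distances to unvisited — Easton=13, Hadley=22, Larch=30. Nearest is Easton (13).
From Easton: distances to unvisited — Hadley=9, Larch=18. Nearest is Hadley (9).
From Hadley: distances to unvisited — Larch=27. Nearest is Larch (27).
Return Larch→Elm: 13.
Total = 9 + 8 + 13 + 9 + 27 + 13 = 79.

Nearest-neighbour total = 79 m; route Elm → Maple → Corby → Easton → Hadley → Larch → Elm.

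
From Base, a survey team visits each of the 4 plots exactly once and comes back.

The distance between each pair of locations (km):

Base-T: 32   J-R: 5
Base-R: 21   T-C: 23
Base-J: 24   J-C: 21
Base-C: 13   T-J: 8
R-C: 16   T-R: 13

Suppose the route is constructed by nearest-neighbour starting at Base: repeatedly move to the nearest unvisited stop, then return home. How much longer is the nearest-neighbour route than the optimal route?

From Base: C=13, R=21, J=24, T=32 → choose C (13).
From C: R=16, J=21, T=23 → choose R (16).
From R: J=5, T=13 → choose J (5).
From J: T=8 → choose T (8).
NN route Base → C → R → J → T → Base costs 74.
Optimal: Base → R → J → T → C → Base costs 70 (by enumerating all 12 distinct tours).
Excess = 74 − 70 = 4.

4 km longer than the optimal tour.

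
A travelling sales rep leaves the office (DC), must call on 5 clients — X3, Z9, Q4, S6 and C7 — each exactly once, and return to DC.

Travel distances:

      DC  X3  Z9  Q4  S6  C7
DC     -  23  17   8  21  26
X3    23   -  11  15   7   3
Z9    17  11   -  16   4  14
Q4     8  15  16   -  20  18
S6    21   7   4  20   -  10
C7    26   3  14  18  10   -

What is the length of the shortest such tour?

There are 60 distinct closed tours to check (reversals are equivalent).
DC → X3 → Z9 → Q4 → S6 → C7 → DC: 23+11+16+20+10+26 = 106
DC → X3 → Z9 → Q4 → C7 → S6 → DC: 23+11+16+18+10+21 = 99
DC → X3 → Z9 → S6 → Q4 → C7 → DC: 23+11+4+20+18+26 = 102
DC → X3 → Z9 → S6 → C7 → Q4 → DC: 23+11+4+10+18+8 = 74
DC → X3 → Z9 → C7 → Q4 → S6 → DC: 23+11+14+18+20+21 = 107
DC → X3 → Z9 → C7 → S6 → Q4 → DC: 23+11+14+10+20+8 = 86
DC → X3 → Q4 → Z9 → S6 → C7 → DC: 23+15+16+4+10+26 = 94
DC → X3 → Q4 → Z9 → C7 → S6 → DC: 23+15+16+14+10+21 = 99
DC → X3 → Q4 → S6 → Z9 → C7 → DC: 23+15+20+4+14+26 = 102
DC → X3 → Q4 → S6 → C7 → Z9 → DC: 23+15+20+10+14+17 = 99
DC → X3 → Q4 → C7 → Z9 → S6 → DC: 23+15+18+14+4+21 = 95
DC → X3 → Q4 → C7 → S6 → Z9 → DC: 23+15+18+10+4+17 = 87
DC → X3 → S6 → Z9 → Q4 → C7 → DC: 23+7+4+16+18+26 = 94
DC → X3 → S6 → Z9 → C7 → Q4 → DC: 23+7+4+14+18+8 = 74
… (46 more)
DC → Z9 → S6 → X3 → C7 → Q4 → DC: 17+4+7+3+18+8 = 57  ← best
The minimum is 57.
One optimal route: DC → Z9 → S6 → X3 → C7 → Q4 → DC (or its reverse).

57 — the shortest possible round trip.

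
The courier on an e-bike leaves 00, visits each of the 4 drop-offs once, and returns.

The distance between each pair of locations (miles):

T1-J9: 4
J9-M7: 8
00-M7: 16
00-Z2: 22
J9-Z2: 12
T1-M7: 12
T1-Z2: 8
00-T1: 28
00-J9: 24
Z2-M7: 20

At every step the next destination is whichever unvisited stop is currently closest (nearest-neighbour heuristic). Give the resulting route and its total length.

Nearest-neighbour total = 58 miles; route 00 → M7 → J9 → T1 → Z2 → 00.

At 00 the remaining stops are M7 16, Z2 22, J9 24, T1 28; go to M7.
At M7 the remaining stops are J9 8, T1 12, Z2 20; go to J9.
At J9 the remaining stops are T1 4, Z2 12; go to T1.
At T1 the remaining stops are Z2 8; go to Z2.
Return Z2→00: 22.
Total = 16 + 8 + 4 + 8 + 22 = 58.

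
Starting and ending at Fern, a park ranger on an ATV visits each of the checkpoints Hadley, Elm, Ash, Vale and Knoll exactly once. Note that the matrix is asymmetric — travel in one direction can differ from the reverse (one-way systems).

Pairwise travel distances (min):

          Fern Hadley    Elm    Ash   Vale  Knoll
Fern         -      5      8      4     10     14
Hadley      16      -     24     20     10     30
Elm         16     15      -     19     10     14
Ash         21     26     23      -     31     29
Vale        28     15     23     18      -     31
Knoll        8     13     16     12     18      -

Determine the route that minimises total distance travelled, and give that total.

Minimum total distance: 78 min.

Fern - Hadley - Elm - Ash - Vale - Knoll - Fern: 5+24+19+31+31+8 = 118
Fern - Hadley - Elm - Ash - Knoll - Vale - Fern: 5+24+19+29+18+28 = 123
Fern - Hadley - Elm - Vale - Ash - Knoll - Fern: 5+24+10+18+29+8 = 94
Fern - Hadley - Elm - Vale - Knoll - Ash - Fern: 5+24+10+31+12+21 = 103
Fern - Hadley - Elm - Knoll - Ash - Vale - Fern: 5+24+14+12+31+28 = 114
Fern - Hadley - Elm - Knoll - Vale - Ash - Fern: 5+24+14+18+18+21 = 100
Fern - Hadley - Ash - Elm - Vale - Knoll - Fern: 5+20+23+10+31+8 = 97
Fern - Hadley - Ash - Elm - Knoll - Vale - Fern: 5+20+23+14+18+28 = 108
Fern - Hadley - Ash - Vale - Elm - Knoll - Fern: 5+20+31+23+14+8 = 101
Fern - Hadley - Ash - Vale - Knoll - Elm - Fern: 5+20+31+31+16+16 = 119
Fern - Hadley - Ash - Knoll - Elm - Vale - Fern: 5+20+29+16+10+28 = 108
Fern - Hadley - Ash - Knoll - Vale - Elm - Fern: 5+20+29+18+23+16 = 111
Fern - Hadley - Vale - Elm - Ash - Knoll - Fern: 5+10+23+19+29+8 = 94
Fern - Hadley - Vale - Elm - Knoll - Ash - Fern: 5+10+23+14+12+21 = 85
… (106 more)
Fern - Hadley - Vale - Ash - Elm - Knoll - Fern: 5+10+18+23+14+8 = 78  ← best
The minimum is 78.
One optimal route: Fern → Hadley → Vale → Ash → Elm → Knoll → Fern.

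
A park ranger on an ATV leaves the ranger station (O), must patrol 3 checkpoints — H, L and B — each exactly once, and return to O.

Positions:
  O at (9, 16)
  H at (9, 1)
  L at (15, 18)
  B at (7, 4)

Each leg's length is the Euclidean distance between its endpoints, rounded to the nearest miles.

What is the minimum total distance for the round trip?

O→H→L→B→O: 15+18+16+12 = 61
O→H→B→L→O: 15+4+16+6 = 41
O→L→H→B→O: 6+18+4+12 = 40
The minimum is 40.
One optimal route: O → L → H → B → O (or its reverse).

Minimum total distance: 40 miles.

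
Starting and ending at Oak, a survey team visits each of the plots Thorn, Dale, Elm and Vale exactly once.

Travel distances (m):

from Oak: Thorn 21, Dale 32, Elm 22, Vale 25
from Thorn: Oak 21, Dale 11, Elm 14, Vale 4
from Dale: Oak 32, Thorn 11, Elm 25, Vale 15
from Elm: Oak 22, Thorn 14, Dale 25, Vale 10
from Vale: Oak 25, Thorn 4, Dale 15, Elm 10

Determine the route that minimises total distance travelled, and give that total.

Minimum total distance: 79 m.

There are 12 distinct closed tours to check (reversals are equivalent).
Oak → Thorn → Dale → Elm → Vale → Oak: 21+11+25+10+25 = 92
Oak → Thorn → Dale → Vale → Elm → Oak: 21+11+15+10+22 = 79
Oak → Thorn → Elm → Dale → Vale → Oak: 21+14+25+15+25 = 100
Oak → Thorn → Elm → Vale → Dale → Oak: 21+14+10+15+32 = 92
Oak → Thorn → Vale → Dale → Elm → Oak: 21+4+15+25+22 = 87
Oak → Thorn → Vale → Elm → Dale → Oak: 21+4+10+25+32 = 92
Oak → Dale → Thorn → Elm → Vale → Oak: 32+11+14+10+25 = 92
Oak → Dale → Thorn → Vale → Elm → Oak: 32+11+4+10+22 = 79
Oak → Dale → Elm → Thorn → Vale → Oak: 32+25+14+4+25 = 100
Oak → Dale → Vale → Thorn → Elm → Oak: 32+15+4+14+22 = 87
Oak → Elm → Thorn → Dale → Vale → Oak: 22+14+11+15+25 = 87
Oak → Elm → Dale → Thorn → Vale → Oak: 22+25+11+4+25 = 87
The minimum is 79.
One optimal route: Oak → Thorn → Dale → Vale → Elm → Oak (or its reverse).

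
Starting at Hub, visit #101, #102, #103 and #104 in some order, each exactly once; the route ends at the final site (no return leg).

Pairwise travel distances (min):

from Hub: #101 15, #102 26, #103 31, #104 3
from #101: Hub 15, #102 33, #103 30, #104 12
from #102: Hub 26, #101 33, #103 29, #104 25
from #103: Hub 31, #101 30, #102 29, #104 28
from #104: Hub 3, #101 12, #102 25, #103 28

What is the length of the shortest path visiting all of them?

74 min — the minimum one-way total.

There are 4! = 24 possible orderings.
Hub → #101 → #102 → #103 → #104: 15+33+29+28 = 105
Hub → #101 → #102 → #104 → #103: 15+33+25+28 = 101
Hub → #101 → #103 → #102 → #104: 15+30+29+25 = 99
Hub → #101 → #103 → #104 → #102: 15+30+28+25 = 98
Hub → #101 → #104 → #102 → #103: 15+12+25+29 = 81
Hub → #101 → #104 → #103 → #102: 15+12+28+29 = 84
Hub → #102 → #101 → #103 → #104: 26+33+30+28 = 117
Hub → #102 → #101 → #104 → #103: 26+33+12+28 = 99
Hub → #102 → #103 → #101 → #104: 26+29+30+12 = 97
Hub → #102 → #103 → #104 → #101: 26+29+28+12 = 95
Hub → #102 → #104 → #101 → #103: 26+25+12+30 = 93
Hub → #102 → #104 → #103 → #101: 26+25+28+30 = 109
Hub → #103 → #101 → #102 → #104: 31+30+33+25 = 119
Hub → #103 → #101 → #104 → #102: 31+30+12+25 = 98
… (10 more)
Hub → #104 → #101 → #103 → #102: 3+12+30+29 = 74  ← best
The minimum is 74.
One shortest path: Hub → #104 → #101 → #103 → #102.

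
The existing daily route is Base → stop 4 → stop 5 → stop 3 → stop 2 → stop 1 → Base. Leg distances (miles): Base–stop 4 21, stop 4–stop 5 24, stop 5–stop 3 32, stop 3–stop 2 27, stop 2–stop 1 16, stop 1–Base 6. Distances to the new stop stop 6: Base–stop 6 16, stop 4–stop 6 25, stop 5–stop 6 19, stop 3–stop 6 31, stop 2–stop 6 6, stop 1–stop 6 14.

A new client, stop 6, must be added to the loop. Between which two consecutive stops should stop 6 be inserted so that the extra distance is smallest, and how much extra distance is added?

Adding 4 miles by placing stop 6 on the stop 2–stop 1 leg.

Insertion cost between consecutive stops i–j is d(i,stop 6) + d(stop 6,j) − d(i,j):
  between Base and stop 4: 16 + 25 − 21 = 20
  between stop 4 and stop 5: 25 + 19 − 24 = 20
  between stop 5 and stop 3: 19 + 31 − 32 = 18
  between stop 3 and stop 2: 31 + 6 − 27 = 10
  between stop 2 and stop 1: 6 + 14 − 16 = 4
  between stop 1 and Base: 14 + 16 − 6 = 24
Cheapest insertion is between stop 2 and stop 1, adding 4.
New total = 126 + 4 = 130.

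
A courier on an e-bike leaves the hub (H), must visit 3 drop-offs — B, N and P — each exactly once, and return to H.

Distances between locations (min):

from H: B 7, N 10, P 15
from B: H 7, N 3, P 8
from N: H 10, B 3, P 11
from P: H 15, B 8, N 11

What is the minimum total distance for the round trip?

There are 3 distinct closed tours to check (reversals are equivalent).
H - B - N - P - H: 7+3+11+15 = 36
H - B - P - N - H: 7+8+11+10 = 36
H - N - B - P - H: 10+3+8+15 = 36
The minimum is 36.
One optimal route: H → B → N → P → H (or its reverse).

Shortest round trip = 36 min.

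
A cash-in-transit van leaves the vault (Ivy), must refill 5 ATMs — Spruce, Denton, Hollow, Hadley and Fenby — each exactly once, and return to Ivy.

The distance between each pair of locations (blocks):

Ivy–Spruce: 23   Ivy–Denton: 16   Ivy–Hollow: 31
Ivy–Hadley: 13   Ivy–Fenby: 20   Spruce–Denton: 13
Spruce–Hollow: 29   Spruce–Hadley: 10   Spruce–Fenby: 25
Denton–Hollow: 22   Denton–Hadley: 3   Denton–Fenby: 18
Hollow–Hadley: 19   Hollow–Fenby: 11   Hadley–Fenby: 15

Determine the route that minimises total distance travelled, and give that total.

There are 60 distinct closed tours to check (reversals are equivalent).
Ivy-Spruce-Denton-Hollow-Hadley-Fenby-Ivy: 23+13+22+19+15+20 = 112
Ivy-Spruce-Denton-Hollow-Fenby-Hadley-Ivy: 23+13+22+11+15+13 = 97
Ivy-Spruce-Denton-Hadley-Hollow-Fenby-Ivy: 23+13+3+19+11+20 = 89
Ivy-Spruce-Denton-Hadley-Fenby-Hollow-Ivy: 23+13+3+15+11+31 = 96
Ivy-Spruce-Denton-Fenby-Hollow-Hadley-Ivy: 23+13+18+11+19+13 = 97
Ivy-Spruce-Denton-Fenby-Hadley-Hollow-Ivy: 23+13+18+15+19+31 = 119
Ivy-Spruce-Hollow-Denton-Hadley-Fenby-Ivy: 23+29+22+3+15+20 = 112
Ivy-Spruce-Hollow-Denton-Fenby-Hadley-Ivy: 23+29+22+18+15+13 = 120
Ivy-Spruce-Hollow-Hadley-Denton-Fenby-Ivy: 23+29+19+3+18+20 = 112
Ivy-Spruce-Hollow-Hadley-Fenby-Denton-Ivy: 23+29+19+15+18+16 = 120
Ivy-Spruce-Hollow-Fenby-Denton-Hadley-Ivy: 23+29+11+18+3+13 = 97
Ivy-Spruce-Hollow-Fenby-Hadley-Denton-Ivy: 23+29+11+15+3+16 = 97
Ivy-Spruce-Hadley-Denton-Hollow-Fenby-Ivy: 23+10+3+22+11+20 = 89
Ivy-Spruce-Hadley-Denton-Fenby-Hollow-Ivy: 23+10+3+18+11+31 = 96
… (46 more)
The minimum is 89.
One optimal route: Ivy → Spruce → Denton → Hadley → Hollow → Fenby → Ivy (or its reverse).

Minimum total distance: 89 blocks.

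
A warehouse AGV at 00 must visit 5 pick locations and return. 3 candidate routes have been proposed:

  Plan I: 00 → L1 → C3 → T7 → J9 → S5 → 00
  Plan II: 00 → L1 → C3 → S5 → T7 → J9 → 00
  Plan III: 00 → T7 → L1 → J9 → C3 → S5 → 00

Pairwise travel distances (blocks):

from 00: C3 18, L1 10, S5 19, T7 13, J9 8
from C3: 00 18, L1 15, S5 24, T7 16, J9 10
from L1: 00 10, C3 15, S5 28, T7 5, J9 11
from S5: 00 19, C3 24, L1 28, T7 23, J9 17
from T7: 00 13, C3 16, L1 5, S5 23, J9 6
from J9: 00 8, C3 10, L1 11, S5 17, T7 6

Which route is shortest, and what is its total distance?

Plan I: 10 + 15 + 16 + 6 + 17 + 19 = 83
Plan II: 10 + 15 + 24 + 23 + 6 + 8 = 86
Plan III: 13 + 5 + 11 + 10 + 24 + 19 = 82

Shortest is Plan III, total 82 blocks.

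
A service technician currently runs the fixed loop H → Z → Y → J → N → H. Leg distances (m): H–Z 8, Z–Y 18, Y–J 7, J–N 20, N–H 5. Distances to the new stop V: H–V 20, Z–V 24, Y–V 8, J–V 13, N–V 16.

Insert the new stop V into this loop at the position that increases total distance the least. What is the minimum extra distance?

+9 m — insert V between J and N.

Insertion cost between consecutive stops i–j is d(i,V) + d(V,j) − d(i,j):
  between H and Z: 20 + 24 − 8 = 36
  between Z and Y: 24 + 8 − 18 = 14
  between Y and J: 8 + 13 − 7 = 14
  between J and N: 13 + 16 − 20 = 9
  between N and H: 16 + 20 − 5 = 31
Cheapest insertion is between J and N, adding 9.
New total = 58 + 9 = 67.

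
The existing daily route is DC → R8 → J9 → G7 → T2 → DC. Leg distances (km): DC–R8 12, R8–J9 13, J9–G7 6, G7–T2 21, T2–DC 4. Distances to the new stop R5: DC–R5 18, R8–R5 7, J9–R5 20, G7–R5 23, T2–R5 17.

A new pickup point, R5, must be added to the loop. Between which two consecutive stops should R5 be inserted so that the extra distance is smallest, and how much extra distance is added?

Insertion cost between consecutive stops i–j is d(i,R5) + d(R5,j) − d(i,j):
  between DC and R8: 18 + 7 − 12 = 13
  between R8 and J9: 7 + 20 − 13 = 14
  between J9 and G7: 20 + 23 − 6 = 37
  between G7 and T2: 23 + 17 − 21 = 19
  between T2 and DC: 17 + 18 − 4 = 31
Cheapest insertion is between DC and R8, adding 13.
New total = 56 + 13 = 69.

+13 km — insert R5 between DC and R8.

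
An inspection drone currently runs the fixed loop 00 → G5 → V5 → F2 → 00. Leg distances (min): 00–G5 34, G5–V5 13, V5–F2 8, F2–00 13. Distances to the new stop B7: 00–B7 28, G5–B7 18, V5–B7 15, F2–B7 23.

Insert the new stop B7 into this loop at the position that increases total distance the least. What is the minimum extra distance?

Insertion cost between consecutive stops i–j is d(i,B7) + d(B7,j) − d(i,j):
  between 00 and G5: 28 + 18 − 34 = 12
  between G5 and V5: 18 + 15 − 13 = 20
  between V5 and F2: 15 + 23 − 8 = 30
  between F2 and 00: 23 + 28 − 13 = 38
Cheapest insertion is between 00 and G5, adding 12.
New total = 68 + 12 = 80.

Minimum extra distance: 12 min, inserting B7 between 00 and G5.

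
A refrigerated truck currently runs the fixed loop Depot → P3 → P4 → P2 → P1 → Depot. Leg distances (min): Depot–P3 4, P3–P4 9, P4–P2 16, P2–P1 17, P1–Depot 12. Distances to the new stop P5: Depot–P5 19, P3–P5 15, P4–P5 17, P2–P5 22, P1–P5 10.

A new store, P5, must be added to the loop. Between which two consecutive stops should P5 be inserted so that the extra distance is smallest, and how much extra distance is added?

Minimum extra distance: 15 min, inserting P5 between P2 and P1.

Insertion cost between consecutive stops i–j is d(i,P5) + d(P5,j) − d(i,j):
  between Depot and P3: 19 + 15 − 4 = 30
  between P3 and P4: 15 + 17 − 9 = 23
  between P4 and P2: 17 + 22 − 16 = 23
  between P2 and P1: 22 + 10 − 17 = 15
  between P1 and Depot: 10 + 19 − 12 = 17
Cheapest insertion is between P2 and P1, adding 15.
New total = 58 + 15 = 73.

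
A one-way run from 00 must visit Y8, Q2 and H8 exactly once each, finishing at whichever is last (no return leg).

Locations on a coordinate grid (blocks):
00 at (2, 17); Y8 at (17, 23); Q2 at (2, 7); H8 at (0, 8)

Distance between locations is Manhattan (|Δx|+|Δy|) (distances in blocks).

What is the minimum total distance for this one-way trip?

There are 3! = 6 possible orderings.
00 → Y8 → Q2 → H8: 21+31+3 = 55
00 → Y8 → H8 → Q2: 21+32+3 = 56
00 → Q2 → Y8 → H8: 10+31+32 = 73
00 → Q2 → H8 → Y8: 10+3+32 = 45
00 → H8 → Y8 → Q2: 11+32+31 = 74
00 → H8 → Q2 → Y8: 11+3+31 = 45
The minimum is 45.
One shortest path: 00 → Q2 → H8 → Y8.

45 blocks — the minimum one-way total.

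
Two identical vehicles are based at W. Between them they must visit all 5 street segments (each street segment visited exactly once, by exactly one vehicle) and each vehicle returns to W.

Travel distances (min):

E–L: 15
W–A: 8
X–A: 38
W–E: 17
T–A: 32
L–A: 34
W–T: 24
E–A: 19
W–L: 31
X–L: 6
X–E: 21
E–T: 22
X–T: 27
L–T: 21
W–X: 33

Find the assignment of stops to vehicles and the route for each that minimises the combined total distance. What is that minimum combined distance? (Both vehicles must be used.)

Try each way of splitting the stops between the two vehicles (each non-empty) and, for each split, find the best tour for each vehicle:
  {X} + {E, L, T, A}: 66 + 87 = 153
  {E} + {X, L, T, A}: 34 + 97 = 131
  {X, E} + {L, T, A}: 71 + 87 = 158
  {L} + {X, E, T, A}: 62 + 99 = 161
  {X, L} + {E, T, A}: 70 + 73 = 143
  {E, L} + {X, T, A}: 63 + 97 = 160
  … (15 splits in total)
  {X, E, L, T} + {A}: 89 + 16 = 105  ← best
Best: vehicle 1 W → E → X → L → T → W = 89; vehicle 2 W → A → W = 16; combined 105.

Minimum combined distance: 105 min.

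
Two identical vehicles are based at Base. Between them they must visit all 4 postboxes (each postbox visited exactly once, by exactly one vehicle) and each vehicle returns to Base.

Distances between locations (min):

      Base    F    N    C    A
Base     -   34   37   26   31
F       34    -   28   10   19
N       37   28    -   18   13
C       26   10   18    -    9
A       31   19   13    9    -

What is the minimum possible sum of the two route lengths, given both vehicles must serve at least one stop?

There are 2^3 − 1 = 7 ways to divide the 4 stops into two non-empty groups. For each, the best each vehicle can do is its own shortest tour through its group:
  {F} + {N, C, A}: 68 + 85 = 153
  {N} + {F, C, A}: 74 + 84 = 158
  {F, N} + {C, A}: 99 + 66 = 165
  {C} + {F, N, A}: 52 + 103 = 155
  {F, C} + {N, A}: 70 + 81 = 151
  {N, C} + {F, A}: 81 + 84 = 165
  … (7 splits in total)
Best: vehicle 1 Base → F → C → Base = 70; vehicle 2 Base → N → A → Base = 81; combined 151.

151 min — the smallest possible combined total.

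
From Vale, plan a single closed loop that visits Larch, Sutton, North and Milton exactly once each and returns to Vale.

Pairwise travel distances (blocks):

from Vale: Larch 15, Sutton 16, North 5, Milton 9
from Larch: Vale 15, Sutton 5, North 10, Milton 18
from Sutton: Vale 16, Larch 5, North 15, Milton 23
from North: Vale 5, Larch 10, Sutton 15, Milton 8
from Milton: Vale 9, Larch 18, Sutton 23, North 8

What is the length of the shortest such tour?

48 blocks — the shortest possible round trip.

There are 12 distinct closed tours to check (reversals are equivalent).
Vale → Larch → Sutton → North → Milton → Vale: 15+5+15+8+9 = 52
Vale → Larch → Sutton → Milton → North → Vale: 15+5+23+8+5 = 56
Vale → Larch → North → Sutton → Milton → Vale: 15+10+15+23+9 = 72
Vale → Larch → North → Milton → Sutton → Vale: 15+10+8+23+16 = 72
Vale → Larch → Milton → Sutton → North → Vale: 15+18+23+15+5 = 76
Vale → Larch → Milton → North → Sutton → Vale: 15+18+8+15+16 = 72
Vale → Sutton → Larch → North → Milton → Vale: 16+5+10+8+9 = 48
Vale → Sutton → Larch → Milton → North → Vale: 16+5+18+8+5 = 52
Vale → Sutton → North → Larch → Milton → Vale: 16+15+10+18+9 = 68
Vale → Sutton → Milton → Larch → North → Vale: 16+23+18+10+5 = 72
Vale → North → Larch → Sutton → Milton → Vale: 5+10+5+23+9 = 52
Vale → North → Sutton → Larch → Milton → Vale: 5+15+5+18+9 = 52
The minimum is 48.
One optimal route: Vale → Sutton → Larch → North → Milton → Vale (or its reverse).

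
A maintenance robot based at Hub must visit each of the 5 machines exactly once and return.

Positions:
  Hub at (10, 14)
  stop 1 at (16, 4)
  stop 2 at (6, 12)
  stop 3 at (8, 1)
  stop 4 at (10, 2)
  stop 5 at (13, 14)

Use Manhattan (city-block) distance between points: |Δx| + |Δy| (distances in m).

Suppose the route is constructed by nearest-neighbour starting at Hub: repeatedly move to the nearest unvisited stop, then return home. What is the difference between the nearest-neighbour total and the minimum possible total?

6 m longer than the optimal tour.

From Hub: stop 5=3, stop 2=6, stop 4=12, stop 3=15, stop 1=16 → choose stop 5 (3).
From stop 5: stop 2=9, stop 1=13, stop 4=15, stop 3=18 → choose stop 2 (9).
From stop 2: stop 3=13, stop 4=14, stop 1=18 → choose stop 3 (13).
From stop 3: stop 4=3, stop 1=11 → choose stop 4 (3).
From stop 4: stop 1=8 → choose stop 1 (8).
NN route Hub → stop 5 → stop 2 → stop 3 → stop 4 → stop 1 → Hub costs 52.
Optimal: Hub → stop 2 → stop 3 → stop 4 → stop 1 → stop 5 → Hub costs 46 (by enumerating all 60 distinct tours).
Excess = 52 − 46 = 6.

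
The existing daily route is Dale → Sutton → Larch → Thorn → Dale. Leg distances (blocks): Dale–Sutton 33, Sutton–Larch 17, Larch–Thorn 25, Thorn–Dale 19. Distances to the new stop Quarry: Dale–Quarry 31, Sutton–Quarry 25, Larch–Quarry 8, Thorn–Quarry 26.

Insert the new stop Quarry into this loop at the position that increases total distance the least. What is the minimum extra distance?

Insertion cost between consecutive stops i–j is d(i,Quarry) + d(Quarry,j) − d(i,j):
  between Dale and Sutton: 31 + 25 − 33 = 23
  between Sutton and Larch: 25 + 8 − 17 = 16
  between Larch and Thorn: 8 + 26 − 25 = 9
  between Thorn and Dale: 26 + 31 − 19 = 38
Cheapest insertion is between Larch and Thorn, adding 9.
New total = 94 + 9 = 103.

Adding 9 blocks by placing Quarry on the Larch–Thorn leg.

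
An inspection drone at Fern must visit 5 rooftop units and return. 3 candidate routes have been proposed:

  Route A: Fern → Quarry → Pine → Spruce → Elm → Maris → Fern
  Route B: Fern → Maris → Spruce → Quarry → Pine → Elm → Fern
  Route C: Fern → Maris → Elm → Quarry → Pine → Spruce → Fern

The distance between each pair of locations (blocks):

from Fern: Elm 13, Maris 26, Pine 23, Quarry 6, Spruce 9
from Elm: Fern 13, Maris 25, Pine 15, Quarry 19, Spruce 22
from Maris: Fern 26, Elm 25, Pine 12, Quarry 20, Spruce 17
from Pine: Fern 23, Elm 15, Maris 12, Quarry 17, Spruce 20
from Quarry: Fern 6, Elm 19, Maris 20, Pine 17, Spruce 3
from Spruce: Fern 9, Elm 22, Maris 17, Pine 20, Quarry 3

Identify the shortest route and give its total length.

Route A: 6 + 17 + 20 + 22 + 25 + 26 = 116
Route B: 26 + 17 + 3 + 17 + 15 + 13 = 91
Route C: 26 + 25 + 19 + 17 + 20 + 9 = 116

91 blocks — Route B is the shortest.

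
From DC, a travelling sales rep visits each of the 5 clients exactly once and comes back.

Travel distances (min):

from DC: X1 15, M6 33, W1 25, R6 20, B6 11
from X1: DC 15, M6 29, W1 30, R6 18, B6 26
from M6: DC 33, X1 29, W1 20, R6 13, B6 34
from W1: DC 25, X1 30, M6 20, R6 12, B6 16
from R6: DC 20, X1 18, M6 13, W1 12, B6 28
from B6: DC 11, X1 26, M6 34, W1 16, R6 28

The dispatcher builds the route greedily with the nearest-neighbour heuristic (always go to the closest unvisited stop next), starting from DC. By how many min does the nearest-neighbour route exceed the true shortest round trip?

DC: B6=11, X1=15, R6=20, W1=25, M6=33 ⇒ B6
B6: W1=16, X1=26, R6=28, M6=34 ⇒ W1
W1: R6=12, M6=20, X1=30 ⇒ R6
R6: M6=13, X1=18 ⇒ M6
M6: X1=29 ⇒ X1
NN route DC → B6 → W1 → R6 → M6 → X1 → DC costs 96.
Optimal: DC → X1 → R6 → M6 → W1 → B6 → DC costs 93 (by enumerating all 60 distinct tours).
Excess = 96 − 93 = 3.

The nearest-neighbour route is 3 min longer than optimal.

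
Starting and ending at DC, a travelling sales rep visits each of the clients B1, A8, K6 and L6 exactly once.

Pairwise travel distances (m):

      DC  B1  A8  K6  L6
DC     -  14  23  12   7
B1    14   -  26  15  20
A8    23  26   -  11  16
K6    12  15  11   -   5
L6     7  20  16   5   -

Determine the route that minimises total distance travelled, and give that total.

DC - B1 - A8 - K6 - L6 - DC: 14+26+11+5+7 = 63
DC - B1 - A8 - L6 - K6 - DC: 14+26+16+5+12 = 73
DC - B1 - K6 - A8 - L6 - DC: 14+15+11+16+7 = 63
DC - B1 - K6 - L6 - A8 - DC: 14+15+5+16+23 = 73
DC - B1 - L6 - A8 - K6 - DC: 14+20+16+11+12 = 73
DC - B1 - L6 - K6 - A8 - DC: 14+20+5+11+23 = 73
DC - A8 - B1 - K6 - L6 - DC: 23+26+15+5+7 = 76
DC - A8 - B1 - L6 - K6 - DC: 23+26+20+5+12 = 86
DC - A8 - K6 - B1 - L6 - DC: 23+11+15+20+7 = 76
DC - A8 - L6 - B1 - K6 - DC: 23+16+20+15+12 = 86
DC - K6 - B1 - A8 - L6 - DC: 12+15+26+16+7 = 76
DC - K6 - A8 - B1 - L6 - DC: 12+11+26+20+7 = 76
The minimum is 63.
One optimal route: DC → B1 → A8 → K6 → L6 → DC (or its reverse).

Minimum total distance: 63 m.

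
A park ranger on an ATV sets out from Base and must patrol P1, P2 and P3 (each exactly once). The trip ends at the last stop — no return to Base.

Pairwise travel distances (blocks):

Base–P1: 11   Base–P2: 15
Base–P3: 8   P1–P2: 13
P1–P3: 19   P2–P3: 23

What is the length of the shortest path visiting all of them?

There are 3! = 6 possible orderings.
Base - P1 - P2 - P3: 11+13+23 = 47
Base - P1 - P3 - P2: 11+19+23 = 53
Base - P2 - P1 - P3: 15+13+19 = 47
Base - P2 - P3 - P1: 15+23+19 = 57
Base - P3 - P1 - P2: 8+19+13 = 40
Base - P3 - P2 - P1: 8+23+13 = 44
The minimum is 40.
One shortest path: Base → P3 → P1 → P2.

40 blocks — the minimum one-way total.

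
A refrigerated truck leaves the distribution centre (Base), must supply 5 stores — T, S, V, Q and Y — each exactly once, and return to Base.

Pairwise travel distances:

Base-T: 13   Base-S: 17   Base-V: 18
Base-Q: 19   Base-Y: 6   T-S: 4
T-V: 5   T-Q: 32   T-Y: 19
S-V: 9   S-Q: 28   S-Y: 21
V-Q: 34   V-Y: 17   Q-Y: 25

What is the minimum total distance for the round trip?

With 5 stops there are 5!/2 = 60 distinct round trips (a route and its reverse cost the same).
Base - T - S - V - Q - Y - Base: 13+4+9+34+25+6 = 91
Base - T - S - V - Y - Q - Base: 13+4+9+17+25+19 = 87
Base - T - S - Q - V - Y - Base: 13+4+28+34+17+6 = 102
Base - T - S - Q - Y - V - Base: 13+4+28+25+17+18 = 105
Base - T - S - Y - V - Q - Base: 13+4+21+17+34+19 = 108
Base - T - S - Y - Q - V - Base: 13+4+21+25+34+18 = 115
Base - T - V - S - Q - Y - Base: 13+5+9+28+25+6 = 86
Base - T - V - S - Y - Q - Base: 13+5+9+21+25+19 = 92
Base - T - V - Q - S - Y - Base: 13+5+34+28+21+6 = 107
Base - T - V - Q - Y - S - Base: 13+5+34+25+21+17 = 115
Base - T - V - Y - S - Q - Base: 13+5+17+21+28+19 = 103
Base - T - V - Y - Q - S - Base: 13+5+17+25+28+17 = 105
Base - T - Q - S - V - Y - Base: 13+32+28+9+17+6 = 105
Base - T - Q - S - Y - V - Base: 13+32+28+21+17+18 = 129
… (46 more)
Base - Q - S - T - V - Y - Base: 19+28+4+5+17+6 = 79  ← best
The minimum is 79.
One optimal route: Base → Q → S → T → V → Y → Base (or its reverse).

Minimum total distance: 79.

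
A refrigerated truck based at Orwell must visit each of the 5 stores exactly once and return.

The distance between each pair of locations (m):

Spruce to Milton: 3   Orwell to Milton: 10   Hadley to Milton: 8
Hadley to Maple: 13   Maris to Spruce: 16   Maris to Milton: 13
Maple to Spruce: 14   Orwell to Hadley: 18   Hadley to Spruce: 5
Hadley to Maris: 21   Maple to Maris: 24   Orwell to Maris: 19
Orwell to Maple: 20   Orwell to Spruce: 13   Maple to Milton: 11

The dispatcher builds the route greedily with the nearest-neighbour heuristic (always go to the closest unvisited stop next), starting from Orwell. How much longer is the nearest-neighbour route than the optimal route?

Orwell: Milton=10, Spruce=13, Hadley=18, Maris=19, Maple=20 ⇒ Milton
Milton: Spruce=3, Hadley=8, Maple=11, Maris=13 ⇒ Spruce
Spruce: Hadley=5, Maple=14, Maris=16 ⇒ Hadley
Hadley: Maple=13, Maris=21 ⇒ Maple
Maple: Maris=24 ⇒ Maris
NN route Orwell → Milton → Spruce → Hadley → Maple → Maris → Orwell costs 74.
Optimal: Orwell → Maple → Hadley → Spruce → Milton → Maris → Orwell costs 73 (by enumerating all 60 distinct tours).
Excess = 74 − 73 = 1.

The nearest-neighbour route is 1 m longer than optimal.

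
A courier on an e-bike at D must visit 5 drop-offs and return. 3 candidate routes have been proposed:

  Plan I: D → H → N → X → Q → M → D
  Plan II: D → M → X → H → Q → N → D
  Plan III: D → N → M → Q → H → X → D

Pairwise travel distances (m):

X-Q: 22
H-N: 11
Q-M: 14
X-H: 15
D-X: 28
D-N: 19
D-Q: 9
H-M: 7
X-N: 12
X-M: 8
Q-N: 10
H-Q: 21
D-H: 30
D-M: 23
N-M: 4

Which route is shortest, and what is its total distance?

Plan I: 30 + 11 + 12 + 22 + 14 + 23 = 112
Plan II: 23 + 8 + 15 + 21 + 10 + 19 = 96
Plan III: 19 + 4 + 14 + 21 + 15 + 28 = 101

Shortest is Plan II, total 96 m.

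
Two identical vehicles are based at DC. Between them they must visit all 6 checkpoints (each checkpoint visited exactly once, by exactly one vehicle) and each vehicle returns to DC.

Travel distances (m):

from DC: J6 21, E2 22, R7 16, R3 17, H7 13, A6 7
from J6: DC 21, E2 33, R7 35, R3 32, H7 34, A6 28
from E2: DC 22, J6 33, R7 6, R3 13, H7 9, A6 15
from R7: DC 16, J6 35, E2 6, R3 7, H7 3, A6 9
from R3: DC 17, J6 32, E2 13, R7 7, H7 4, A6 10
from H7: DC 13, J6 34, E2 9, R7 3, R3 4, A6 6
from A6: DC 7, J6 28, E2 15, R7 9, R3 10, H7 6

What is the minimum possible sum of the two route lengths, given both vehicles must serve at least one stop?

Minimum combined distance: 94 m.

Try each way of splitting the stops between the two vehicles (each non-empty) and, for each split, find the best tour for each vehicle:
  {J6} + {E2, R7, R3, H7, A6}: 42 + 52 = 94
  {E2} + {J6, R7, R3, H7, A6}: 44 + 76 = 120
  {J6, E2} + {R7, R3, H7, A6}: 76 + 40 = 116
  {R7} + {J6, E2, R3, H7, A6}: 32 + 84 = 116
  {J6, R7} + {E2, R3, H7, A6}: 72 + 52 = 124
  {E2, R7} + {J6, R3, H7, A6}: 44 + 70 = 114
  … (31 splits in total)
Best: vehicle 1 DC → J6 → DC = 42; vehicle 2 DC → E2 → R7 → R3 → H7 → A6 → DC = 52; combined 94.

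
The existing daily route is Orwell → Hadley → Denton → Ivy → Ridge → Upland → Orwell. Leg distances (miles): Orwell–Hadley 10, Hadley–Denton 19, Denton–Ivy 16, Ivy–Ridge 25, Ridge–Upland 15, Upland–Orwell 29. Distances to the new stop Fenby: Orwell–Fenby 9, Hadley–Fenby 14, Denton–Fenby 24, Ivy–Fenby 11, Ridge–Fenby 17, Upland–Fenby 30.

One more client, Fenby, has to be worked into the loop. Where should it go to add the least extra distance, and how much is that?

Minimum extra distance: 3 miles, inserting Fenby between Ivy and Ridge.

Insertion cost between consecutive stops i–j is d(i,Fenby) + d(Fenby,j) − d(i,j):
  between Orwell and Hadley: 9 + 14 − 10 = 13
  between Hadley and Denton: 14 + 24 − 19 = 19
  between Denton and Ivy: 24 + 11 − 16 = 19
  between Ivy and Ridge: 11 + 17 − 25 = 3
  between Ridge and Upland: 17 + 30 − 15 = 32
  between Upland and Orwell: 30 + 9 − 29 = 10
Cheapest insertion is between Ivy and Ridge, adding 3.
New total = 114 + 3 = 117.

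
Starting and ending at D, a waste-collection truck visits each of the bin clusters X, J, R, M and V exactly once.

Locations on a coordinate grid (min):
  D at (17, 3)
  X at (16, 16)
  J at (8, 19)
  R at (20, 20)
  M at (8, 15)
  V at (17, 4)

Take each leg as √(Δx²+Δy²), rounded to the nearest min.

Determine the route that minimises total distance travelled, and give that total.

Minimum total distance: 50 min.

There are 60 distinct closed tours to check (reversals are equivalent).
D → X → J → R → M → V → D: 13+9+12+13+14+1 = 62
D → X → J → R → V → M → D: 13+9+12+16+14+15 = 79
D → X → J → M → R → V → D: 13+9+4+13+16+1 = 56
D → X → J → M → V → R → D: 13+9+4+14+16+17 = 73
D → X → J → V → R → M → D: 13+9+17+16+13+15 = 83
D → X → J → V → M → R → D: 13+9+17+14+13+17 = 83
D → X → R → J → M → V → D: 13+6+12+4+14+1 = 50
D → X → R → J → V → M → D: 13+6+12+17+14+15 = 77
D → X → R → M → J → V → D: 13+6+13+4+17+1 = 54
D → X → R → M → V → J → D: 13+6+13+14+17+18 = 81
D → X → R → V → J → M → D: 13+6+16+17+4+15 = 71
D → X → R → V → M → J → D: 13+6+16+14+4+18 = 71
D → X → M → J → R → V → D: 13+8+4+12+16+1 = 54
D → X → M → J → V → R → D: 13+8+4+17+16+17 = 75
… (46 more)
The minimum is 50.
One optimal route: D → X → R → J → M → V → D (or its reverse).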